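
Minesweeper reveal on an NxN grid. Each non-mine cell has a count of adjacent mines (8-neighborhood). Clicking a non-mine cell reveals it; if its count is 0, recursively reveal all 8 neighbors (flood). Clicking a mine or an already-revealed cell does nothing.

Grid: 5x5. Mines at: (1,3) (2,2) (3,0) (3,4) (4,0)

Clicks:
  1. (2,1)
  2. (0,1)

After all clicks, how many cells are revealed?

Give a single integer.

Answer: 8

Derivation:
Click 1 (2,1) count=2: revealed 1 new [(2,1)] -> total=1
Click 2 (0,1) count=0: revealed 7 new [(0,0) (0,1) (0,2) (1,0) (1,1) (1,2) (2,0)] -> total=8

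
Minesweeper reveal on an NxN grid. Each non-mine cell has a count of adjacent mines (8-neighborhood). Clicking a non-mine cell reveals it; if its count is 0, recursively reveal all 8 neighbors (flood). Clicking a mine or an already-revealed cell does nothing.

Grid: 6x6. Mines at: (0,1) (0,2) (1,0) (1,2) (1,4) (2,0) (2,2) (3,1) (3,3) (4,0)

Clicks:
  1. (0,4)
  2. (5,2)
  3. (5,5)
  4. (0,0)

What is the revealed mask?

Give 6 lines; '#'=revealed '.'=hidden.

Answer: #...#.
......
....##
....##
.#####
.#####

Derivation:
Click 1 (0,4) count=1: revealed 1 new [(0,4)] -> total=1
Click 2 (5,2) count=0: revealed 14 new [(2,4) (2,5) (3,4) (3,5) (4,1) (4,2) (4,3) (4,4) (4,5) (5,1) (5,2) (5,3) (5,4) (5,5)] -> total=15
Click 3 (5,5) count=0: revealed 0 new [(none)] -> total=15
Click 4 (0,0) count=2: revealed 1 new [(0,0)] -> total=16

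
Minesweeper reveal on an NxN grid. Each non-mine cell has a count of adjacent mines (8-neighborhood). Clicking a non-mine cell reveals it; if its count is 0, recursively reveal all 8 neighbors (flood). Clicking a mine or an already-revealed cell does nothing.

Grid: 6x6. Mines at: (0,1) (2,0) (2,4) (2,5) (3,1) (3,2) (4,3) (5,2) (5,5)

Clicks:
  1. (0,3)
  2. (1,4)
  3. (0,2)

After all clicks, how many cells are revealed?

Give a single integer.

Answer: 8

Derivation:
Click 1 (0,3) count=0: revealed 8 new [(0,2) (0,3) (0,4) (0,5) (1,2) (1,3) (1,4) (1,5)] -> total=8
Click 2 (1,4) count=2: revealed 0 new [(none)] -> total=8
Click 3 (0,2) count=1: revealed 0 new [(none)] -> total=8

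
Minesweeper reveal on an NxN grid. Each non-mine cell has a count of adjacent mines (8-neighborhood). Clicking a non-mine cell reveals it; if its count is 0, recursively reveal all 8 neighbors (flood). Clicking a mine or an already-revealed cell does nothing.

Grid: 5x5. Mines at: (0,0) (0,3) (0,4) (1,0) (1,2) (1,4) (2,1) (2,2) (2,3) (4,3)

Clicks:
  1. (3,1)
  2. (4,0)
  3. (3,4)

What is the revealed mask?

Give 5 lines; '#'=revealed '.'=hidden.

Click 1 (3,1) count=2: revealed 1 new [(3,1)] -> total=1
Click 2 (4,0) count=0: revealed 5 new [(3,0) (3,2) (4,0) (4,1) (4,2)] -> total=6
Click 3 (3,4) count=2: revealed 1 new [(3,4)] -> total=7

Answer: .....
.....
.....
###.#
###..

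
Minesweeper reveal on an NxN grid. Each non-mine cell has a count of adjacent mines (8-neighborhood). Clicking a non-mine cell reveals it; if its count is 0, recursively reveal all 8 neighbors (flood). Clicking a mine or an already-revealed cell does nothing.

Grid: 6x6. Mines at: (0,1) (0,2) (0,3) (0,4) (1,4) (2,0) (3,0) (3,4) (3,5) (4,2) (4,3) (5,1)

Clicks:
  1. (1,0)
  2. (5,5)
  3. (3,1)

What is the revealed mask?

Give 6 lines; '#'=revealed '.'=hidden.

Click 1 (1,0) count=2: revealed 1 new [(1,0)] -> total=1
Click 2 (5,5) count=0: revealed 4 new [(4,4) (4,5) (5,4) (5,5)] -> total=5
Click 3 (3,1) count=3: revealed 1 new [(3,1)] -> total=6

Answer: ......
#.....
......
.#....
....##
....##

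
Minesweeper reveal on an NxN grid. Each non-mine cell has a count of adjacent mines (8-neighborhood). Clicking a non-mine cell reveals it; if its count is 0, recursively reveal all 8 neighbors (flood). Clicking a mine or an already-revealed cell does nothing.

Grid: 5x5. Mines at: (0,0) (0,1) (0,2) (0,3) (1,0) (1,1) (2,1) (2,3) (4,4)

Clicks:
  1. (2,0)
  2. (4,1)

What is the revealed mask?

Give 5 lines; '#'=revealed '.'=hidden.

Click 1 (2,0) count=3: revealed 1 new [(2,0)] -> total=1
Click 2 (4,1) count=0: revealed 8 new [(3,0) (3,1) (3,2) (3,3) (4,0) (4,1) (4,2) (4,3)] -> total=9

Answer: .....
.....
#....
####.
####.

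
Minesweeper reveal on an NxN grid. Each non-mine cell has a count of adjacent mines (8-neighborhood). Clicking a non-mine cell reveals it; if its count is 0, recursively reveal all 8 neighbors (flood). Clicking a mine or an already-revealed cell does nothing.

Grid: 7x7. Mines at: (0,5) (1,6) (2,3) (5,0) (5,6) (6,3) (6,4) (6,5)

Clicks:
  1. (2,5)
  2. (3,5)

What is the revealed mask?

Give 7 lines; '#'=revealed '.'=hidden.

Answer: #####..
#####..
###.###
#######
#######
.#####.
.......

Derivation:
Click 1 (2,5) count=1: revealed 1 new [(2,5)] -> total=1
Click 2 (3,5) count=0: revealed 34 new [(0,0) (0,1) (0,2) (0,3) (0,4) (1,0) (1,1) (1,2) (1,3) (1,4) (2,0) (2,1) (2,2) (2,4) (2,6) (3,0) (3,1) (3,2) (3,3) (3,4) (3,5) (3,6) (4,0) (4,1) (4,2) (4,3) (4,4) (4,5) (4,6) (5,1) (5,2) (5,3) (5,4) (5,5)] -> total=35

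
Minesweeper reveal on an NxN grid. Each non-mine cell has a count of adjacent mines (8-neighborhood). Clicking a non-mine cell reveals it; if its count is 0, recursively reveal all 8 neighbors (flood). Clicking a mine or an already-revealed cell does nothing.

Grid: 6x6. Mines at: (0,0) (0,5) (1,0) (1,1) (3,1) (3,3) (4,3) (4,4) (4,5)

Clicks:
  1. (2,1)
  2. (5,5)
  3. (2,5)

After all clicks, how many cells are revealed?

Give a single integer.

Click 1 (2,1) count=3: revealed 1 new [(2,1)] -> total=1
Click 2 (5,5) count=2: revealed 1 new [(5,5)] -> total=2
Click 3 (2,5) count=0: revealed 6 new [(1,4) (1,5) (2,4) (2,5) (3,4) (3,5)] -> total=8

Answer: 8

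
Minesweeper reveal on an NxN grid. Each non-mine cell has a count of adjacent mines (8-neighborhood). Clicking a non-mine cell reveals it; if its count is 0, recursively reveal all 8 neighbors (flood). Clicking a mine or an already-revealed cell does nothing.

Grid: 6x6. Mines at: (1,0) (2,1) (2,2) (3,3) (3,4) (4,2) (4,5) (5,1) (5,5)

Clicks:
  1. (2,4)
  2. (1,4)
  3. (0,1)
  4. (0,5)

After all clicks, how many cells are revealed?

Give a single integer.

Answer: 13

Derivation:
Click 1 (2,4) count=2: revealed 1 new [(2,4)] -> total=1
Click 2 (1,4) count=0: revealed 12 new [(0,1) (0,2) (0,3) (0,4) (0,5) (1,1) (1,2) (1,3) (1,4) (1,5) (2,3) (2,5)] -> total=13
Click 3 (0,1) count=1: revealed 0 new [(none)] -> total=13
Click 4 (0,5) count=0: revealed 0 new [(none)] -> total=13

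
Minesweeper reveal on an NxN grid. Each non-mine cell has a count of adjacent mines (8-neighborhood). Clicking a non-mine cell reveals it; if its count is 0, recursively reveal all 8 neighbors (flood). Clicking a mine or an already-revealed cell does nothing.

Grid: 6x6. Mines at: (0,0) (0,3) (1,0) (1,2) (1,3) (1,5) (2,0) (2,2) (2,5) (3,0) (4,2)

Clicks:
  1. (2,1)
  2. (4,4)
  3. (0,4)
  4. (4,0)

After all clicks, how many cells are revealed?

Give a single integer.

Answer: 12

Derivation:
Click 1 (2,1) count=5: revealed 1 new [(2,1)] -> total=1
Click 2 (4,4) count=0: revealed 9 new [(3,3) (3,4) (3,5) (4,3) (4,4) (4,5) (5,3) (5,4) (5,5)] -> total=10
Click 3 (0,4) count=3: revealed 1 new [(0,4)] -> total=11
Click 4 (4,0) count=1: revealed 1 new [(4,0)] -> total=12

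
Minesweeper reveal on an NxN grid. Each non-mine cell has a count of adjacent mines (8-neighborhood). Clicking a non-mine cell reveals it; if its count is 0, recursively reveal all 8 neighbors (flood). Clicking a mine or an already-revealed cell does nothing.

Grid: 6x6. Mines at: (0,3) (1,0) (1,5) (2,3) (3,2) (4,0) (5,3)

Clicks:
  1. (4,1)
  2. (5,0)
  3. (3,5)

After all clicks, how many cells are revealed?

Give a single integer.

Answer: 10

Derivation:
Click 1 (4,1) count=2: revealed 1 new [(4,1)] -> total=1
Click 2 (5,0) count=1: revealed 1 new [(5,0)] -> total=2
Click 3 (3,5) count=0: revealed 8 new [(2,4) (2,5) (3,4) (3,5) (4,4) (4,5) (5,4) (5,5)] -> total=10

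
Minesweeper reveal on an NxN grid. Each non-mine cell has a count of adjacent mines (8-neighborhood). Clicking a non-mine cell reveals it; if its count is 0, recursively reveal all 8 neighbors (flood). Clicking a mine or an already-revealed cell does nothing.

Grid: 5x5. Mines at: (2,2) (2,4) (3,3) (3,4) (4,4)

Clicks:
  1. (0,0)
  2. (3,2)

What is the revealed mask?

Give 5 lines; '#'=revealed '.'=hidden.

Answer: #####
#####
##...
###..
###..

Derivation:
Click 1 (0,0) count=0: revealed 18 new [(0,0) (0,1) (0,2) (0,3) (0,4) (1,0) (1,1) (1,2) (1,3) (1,4) (2,0) (2,1) (3,0) (3,1) (3,2) (4,0) (4,1) (4,2)] -> total=18
Click 2 (3,2) count=2: revealed 0 new [(none)] -> total=18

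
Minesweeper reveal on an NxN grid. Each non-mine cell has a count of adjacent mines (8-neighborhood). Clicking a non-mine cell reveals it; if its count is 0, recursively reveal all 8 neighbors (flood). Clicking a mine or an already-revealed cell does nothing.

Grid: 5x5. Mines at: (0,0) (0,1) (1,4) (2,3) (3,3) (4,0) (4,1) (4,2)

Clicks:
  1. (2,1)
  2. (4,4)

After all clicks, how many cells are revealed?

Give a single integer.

Click 1 (2,1) count=0: revealed 9 new [(1,0) (1,1) (1,2) (2,0) (2,1) (2,2) (3,0) (3,1) (3,2)] -> total=9
Click 2 (4,4) count=1: revealed 1 new [(4,4)] -> total=10

Answer: 10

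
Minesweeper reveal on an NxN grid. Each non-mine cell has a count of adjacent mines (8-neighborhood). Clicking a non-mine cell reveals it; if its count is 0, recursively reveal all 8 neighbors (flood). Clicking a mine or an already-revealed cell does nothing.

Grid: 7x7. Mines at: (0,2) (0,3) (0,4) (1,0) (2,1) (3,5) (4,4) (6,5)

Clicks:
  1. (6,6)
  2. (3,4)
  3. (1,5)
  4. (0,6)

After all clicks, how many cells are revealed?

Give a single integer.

Answer: 8

Derivation:
Click 1 (6,6) count=1: revealed 1 new [(6,6)] -> total=1
Click 2 (3,4) count=2: revealed 1 new [(3,4)] -> total=2
Click 3 (1,5) count=1: revealed 1 new [(1,5)] -> total=3
Click 4 (0,6) count=0: revealed 5 new [(0,5) (0,6) (1,6) (2,5) (2,6)] -> total=8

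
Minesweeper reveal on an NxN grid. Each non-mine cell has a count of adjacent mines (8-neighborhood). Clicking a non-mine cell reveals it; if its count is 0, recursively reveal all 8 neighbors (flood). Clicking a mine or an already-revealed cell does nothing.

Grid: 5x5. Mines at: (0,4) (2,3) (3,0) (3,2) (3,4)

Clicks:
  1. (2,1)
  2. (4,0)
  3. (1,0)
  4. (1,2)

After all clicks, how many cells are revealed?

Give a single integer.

Answer: 12

Derivation:
Click 1 (2,1) count=2: revealed 1 new [(2,1)] -> total=1
Click 2 (4,0) count=1: revealed 1 new [(4,0)] -> total=2
Click 3 (1,0) count=0: revealed 10 new [(0,0) (0,1) (0,2) (0,3) (1,0) (1,1) (1,2) (1,3) (2,0) (2,2)] -> total=12
Click 4 (1,2) count=1: revealed 0 new [(none)] -> total=12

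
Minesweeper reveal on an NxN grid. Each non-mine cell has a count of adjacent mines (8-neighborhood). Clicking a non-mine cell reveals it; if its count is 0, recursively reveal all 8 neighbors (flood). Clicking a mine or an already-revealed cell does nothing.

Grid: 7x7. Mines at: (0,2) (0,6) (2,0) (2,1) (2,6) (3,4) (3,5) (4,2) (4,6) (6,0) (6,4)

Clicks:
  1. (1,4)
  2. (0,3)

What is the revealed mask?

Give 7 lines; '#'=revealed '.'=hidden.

Answer: ...###.
...###.
...###.
.......
.......
.......
.......

Derivation:
Click 1 (1,4) count=0: revealed 9 new [(0,3) (0,4) (0,5) (1,3) (1,4) (1,5) (2,3) (2,4) (2,5)] -> total=9
Click 2 (0,3) count=1: revealed 0 new [(none)] -> total=9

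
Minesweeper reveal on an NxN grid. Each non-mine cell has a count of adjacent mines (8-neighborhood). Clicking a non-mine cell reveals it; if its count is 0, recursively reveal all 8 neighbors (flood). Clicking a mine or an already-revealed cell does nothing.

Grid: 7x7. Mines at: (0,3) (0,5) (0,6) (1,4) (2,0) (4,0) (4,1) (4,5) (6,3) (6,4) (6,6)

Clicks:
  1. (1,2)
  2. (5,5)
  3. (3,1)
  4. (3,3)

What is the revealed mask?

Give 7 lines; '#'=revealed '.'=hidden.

Click 1 (1,2) count=1: revealed 1 new [(1,2)] -> total=1
Click 2 (5,5) count=3: revealed 1 new [(5,5)] -> total=2
Click 3 (3,1) count=3: revealed 1 new [(3,1)] -> total=3
Click 4 (3,3) count=0: revealed 15 new [(1,1) (1,3) (2,1) (2,2) (2,3) (2,4) (3,2) (3,3) (3,4) (4,2) (4,3) (4,4) (5,2) (5,3) (5,4)] -> total=18

Answer: .......
.###...
.####..
.####..
..###..
..####.
.......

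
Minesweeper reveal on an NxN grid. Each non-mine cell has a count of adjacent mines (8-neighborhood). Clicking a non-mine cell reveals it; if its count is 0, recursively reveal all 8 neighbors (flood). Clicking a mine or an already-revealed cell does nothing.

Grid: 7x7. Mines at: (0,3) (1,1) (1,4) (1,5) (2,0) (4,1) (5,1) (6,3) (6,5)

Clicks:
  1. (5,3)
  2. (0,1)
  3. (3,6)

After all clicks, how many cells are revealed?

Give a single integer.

Click 1 (5,3) count=1: revealed 1 new [(5,3)] -> total=1
Click 2 (0,1) count=1: revealed 1 new [(0,1)] -> total=2
Click 3 (3,6) count=0: revealed 19 new [(2,2) (2,3) (2,4) (2,5) (2,6) (3,2) (3,3) (3,4) (3,5) (3,6) (4,2) (4,3) (4,4) (4,5) (4,6) (5,2) (5,4) (5,5) (5,6)] -> total=21

Answer: 21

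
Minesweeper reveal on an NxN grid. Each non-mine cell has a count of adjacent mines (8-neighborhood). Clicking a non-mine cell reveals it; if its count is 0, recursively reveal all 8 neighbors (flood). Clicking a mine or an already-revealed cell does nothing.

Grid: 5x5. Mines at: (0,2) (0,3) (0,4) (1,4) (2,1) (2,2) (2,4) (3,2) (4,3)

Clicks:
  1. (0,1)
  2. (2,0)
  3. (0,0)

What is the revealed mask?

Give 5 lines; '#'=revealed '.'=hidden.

Click 1 (0,1) count=1: revealed 1 new [(0,1)] -> total=1
Click 2 (2,0) count=1: revealed 1 new [(2,0)] -> total=2
Click 3 (0,0) count=0: revealed 3 new [(0,0) (1,0) (1,1)] -> total=5

Answer: ##...
##...
#....
.....
.....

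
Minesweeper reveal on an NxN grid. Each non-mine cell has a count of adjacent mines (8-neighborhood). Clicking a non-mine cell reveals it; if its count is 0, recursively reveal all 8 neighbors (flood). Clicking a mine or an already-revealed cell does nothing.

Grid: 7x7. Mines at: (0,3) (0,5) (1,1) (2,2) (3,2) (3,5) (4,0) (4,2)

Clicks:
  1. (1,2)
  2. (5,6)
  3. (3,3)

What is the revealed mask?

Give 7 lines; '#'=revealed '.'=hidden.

Answer: .......
..#....
.......
...#...
...####
#######
#######

Derivation:
Click 1 (1,2) count=3: revealed 1 new [(1,2)] -> total=1
Click 2 (5,6) count=0: revealed 18 new [(4,3) (4,4) (4,5) (4,6) (5,0) (5,1) (5,2) (5,3) (5,4) (5,5) (5,6) (6,0) (6,1) (6,2) (6,3) (6,4) (6,5) (6,6)] -> total=19
Click 3 (3,3) count=3: revealed 1 new [(3,3)] -> total=20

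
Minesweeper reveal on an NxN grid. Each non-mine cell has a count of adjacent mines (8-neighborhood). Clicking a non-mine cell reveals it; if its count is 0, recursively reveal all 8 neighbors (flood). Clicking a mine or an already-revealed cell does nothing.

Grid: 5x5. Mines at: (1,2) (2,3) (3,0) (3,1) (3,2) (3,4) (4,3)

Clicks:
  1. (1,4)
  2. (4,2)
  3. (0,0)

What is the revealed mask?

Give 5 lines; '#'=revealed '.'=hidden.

Answer: ##...
##..#
##...
.....
..#..

Derivation:
Click 1 (1,4) count=1: revealed 1 new [(1,4)] -> total=1
Click 2 (4,2) count=3: revealed 1 new [(4,2)] -> total=2
Click 3 (0,0) count=0: revealed 6 new [(0,0) (0,1) (1,0) (1,1) (2,0) (2,1)] -> total=8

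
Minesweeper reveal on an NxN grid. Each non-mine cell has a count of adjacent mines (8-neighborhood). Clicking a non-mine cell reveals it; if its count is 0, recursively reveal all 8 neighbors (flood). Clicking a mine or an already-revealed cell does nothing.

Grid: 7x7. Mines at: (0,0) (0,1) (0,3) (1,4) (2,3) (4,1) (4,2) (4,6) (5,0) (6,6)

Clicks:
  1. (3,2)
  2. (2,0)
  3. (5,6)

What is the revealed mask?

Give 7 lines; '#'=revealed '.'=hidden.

Answer: .......
###....
###....
###....
.......
......#
.......

Derivation:
Click 1 (3,2) count=3: revealed 1 new [(3,2)] -> total=1
Click 2 (2,0) count=0: revealed 8 new [(1,0) (1,1) (1,2) (2,0) (2,1) (2,2) (3,0) (3,1)] -> total=9
Click 3 (5,6) count=2: revealed 1 new [(5,6)] -> total=10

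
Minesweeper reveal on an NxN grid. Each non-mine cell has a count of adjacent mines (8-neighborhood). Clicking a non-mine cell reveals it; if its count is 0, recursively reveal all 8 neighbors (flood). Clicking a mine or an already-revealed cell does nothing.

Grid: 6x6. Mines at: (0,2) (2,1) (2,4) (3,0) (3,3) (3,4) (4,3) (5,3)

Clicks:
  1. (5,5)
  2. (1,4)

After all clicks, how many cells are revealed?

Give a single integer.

Answer: 5

Derivation:
Click 1 (5,5) count=0: revealed 4 new [(4,4) (4,5) (5,4) (5,5)] -> total=4
Click 2 (1,4) count=1: revealed 1 new [(1,4)] -> total=5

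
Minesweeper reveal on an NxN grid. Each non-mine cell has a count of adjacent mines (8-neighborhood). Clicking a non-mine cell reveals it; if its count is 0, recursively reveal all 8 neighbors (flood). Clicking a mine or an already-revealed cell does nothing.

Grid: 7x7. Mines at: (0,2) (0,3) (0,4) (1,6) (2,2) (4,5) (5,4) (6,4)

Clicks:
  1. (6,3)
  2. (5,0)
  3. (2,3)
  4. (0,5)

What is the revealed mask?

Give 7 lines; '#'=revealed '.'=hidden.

Answer: ##...#.
##.....
##.#...
####...
####...
####...
####...

Derivation:
Click 1 (6,3) count=2: revealed 1 new [(6,3)] -> total=1
Click 2 (5,0) count=0: revealed 21 new [(0,0) (0,1) (1,0) (1,1) (2,0) (2,1) (3,0) (3,1) (3,2) (3,3) (4,0) (4,1) (4,2) (4,3) (5,0) (5,1) (5,2) (5,3) (6,0) (6,1) (6,2)] -> total=22
Click 3 (2,3) count=1: revealed 1 new [(2,3)] -> total=23
Click 4 (0,5) count=2: revealed 1 new [(0,5)] -> total=24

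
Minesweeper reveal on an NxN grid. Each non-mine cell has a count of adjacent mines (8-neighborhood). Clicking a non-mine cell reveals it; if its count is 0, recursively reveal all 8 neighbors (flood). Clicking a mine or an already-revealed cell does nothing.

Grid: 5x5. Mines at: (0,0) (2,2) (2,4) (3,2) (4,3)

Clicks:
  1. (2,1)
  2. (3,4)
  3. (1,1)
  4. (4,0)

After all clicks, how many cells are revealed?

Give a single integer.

Click 1 (2,1) count=2: revealed 1 new [(2,1)] -> total=1
Click 2 (3,4) count=2: revealed 1 new [(3,4)] -> total=2
Click 3 (1,1) count=2: revealed 1 new [(1,1)] -> total=3
Click 4 (4,0) count=0: revealed 6 new [(1,0) (2,0) (3,0) (3,1) (4,0) (4,1)] -> total=9

Answer: 9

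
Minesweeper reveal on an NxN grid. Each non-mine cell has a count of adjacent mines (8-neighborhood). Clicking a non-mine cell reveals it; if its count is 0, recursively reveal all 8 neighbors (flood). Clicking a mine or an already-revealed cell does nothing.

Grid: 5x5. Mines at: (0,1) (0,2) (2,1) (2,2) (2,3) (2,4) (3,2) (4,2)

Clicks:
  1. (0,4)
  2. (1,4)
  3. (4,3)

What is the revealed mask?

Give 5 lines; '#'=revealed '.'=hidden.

Click 1 (0,4) count=0: revealed 4 new [(0,3) (0,4) (1,3) (1,4)] -> total=4
Click 2 (1,4) count=2: revealed 0 new [(none)] -> total=4
Click 3 (4,3) count=2: revealed 1 new [(4,3)] -> total=5

Answer: ...##
...##
.....
.....
...#.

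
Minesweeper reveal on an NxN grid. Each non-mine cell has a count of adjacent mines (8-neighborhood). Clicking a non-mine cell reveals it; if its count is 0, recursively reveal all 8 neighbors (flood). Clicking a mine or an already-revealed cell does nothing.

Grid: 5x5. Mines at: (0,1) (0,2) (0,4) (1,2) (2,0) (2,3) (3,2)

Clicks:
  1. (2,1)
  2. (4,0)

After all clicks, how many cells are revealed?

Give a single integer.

Click 1 (2,1) count=3: revealed 1 new [(2,1)] -> total=1
Click 2 (4,0) count=0: revealed 4 new [(3,0) (3,1) (4,0) (4,1)] -> total=5

Answer: 5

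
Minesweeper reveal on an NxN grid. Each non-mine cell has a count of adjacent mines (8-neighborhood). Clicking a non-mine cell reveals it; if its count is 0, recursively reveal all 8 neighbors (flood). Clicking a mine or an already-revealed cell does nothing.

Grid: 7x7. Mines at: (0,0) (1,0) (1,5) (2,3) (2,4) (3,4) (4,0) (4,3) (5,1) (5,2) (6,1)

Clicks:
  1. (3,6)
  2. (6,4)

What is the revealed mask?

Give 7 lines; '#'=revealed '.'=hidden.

Click 1 (3,6) count=0: revealed 15 new [(2,5) (2,6) (3,5) (3,6) (4,4) (4,5) (4,6) (5,3) (5,4) (5,5) (5,6) (6,3) (6,4) (6,5) (6,6)] -> total=15
Click 2 (6,4) count=0: revealed 0 new [(none)] -> total=15

Answer: .......
.......
.....##
.....##
....###
...####
...####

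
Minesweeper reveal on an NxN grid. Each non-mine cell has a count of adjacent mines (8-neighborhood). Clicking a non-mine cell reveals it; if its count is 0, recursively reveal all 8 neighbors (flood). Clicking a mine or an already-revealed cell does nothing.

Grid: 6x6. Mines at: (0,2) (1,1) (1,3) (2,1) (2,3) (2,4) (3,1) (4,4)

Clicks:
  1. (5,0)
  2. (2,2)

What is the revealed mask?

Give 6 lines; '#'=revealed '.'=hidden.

Answer: ......
......
..#...
......
####..
####..

Derivation:
Click 1 (5,0) count=0: revealed 8 new [(4,0) (4,1) (4,2) (4,3) (5,0) (5,1) (5,2) (5,3)] -> total=8
Click 2 (2,2) count=5: revealed 1 new [(2,2)] -> total=9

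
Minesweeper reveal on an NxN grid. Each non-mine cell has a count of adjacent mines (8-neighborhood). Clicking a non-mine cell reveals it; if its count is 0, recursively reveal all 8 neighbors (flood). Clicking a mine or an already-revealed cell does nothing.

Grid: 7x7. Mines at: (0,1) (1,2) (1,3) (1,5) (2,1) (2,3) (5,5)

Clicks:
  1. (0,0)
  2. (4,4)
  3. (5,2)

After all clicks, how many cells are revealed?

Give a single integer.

Answer: 21

Derivation:
Click 1 (0,0) count=1: revealed 1 new [(0,0)] -> total=1
Click 2 (4,4) count=1: revealed 1 new [(4,4)] -> total=2
Click 3 (5,2) count=0: revealed 19 new [(3,0) (3,1) (3,2) (3,3) (3,4) (4,0) (4,1) (4,2) (4,3) (5,0) (5,1) (5,2) (5,3) (5,4) (6,0) (6,1) (6,2) (6,3) (6,4)] -> total=21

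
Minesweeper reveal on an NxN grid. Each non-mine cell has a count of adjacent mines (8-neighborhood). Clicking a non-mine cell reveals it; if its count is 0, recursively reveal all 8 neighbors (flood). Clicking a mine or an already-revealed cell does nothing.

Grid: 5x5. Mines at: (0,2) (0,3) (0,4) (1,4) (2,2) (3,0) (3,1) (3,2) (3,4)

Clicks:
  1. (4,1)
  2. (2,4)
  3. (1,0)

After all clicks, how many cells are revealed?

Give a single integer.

Answer: 8

Derivation:
Click 1 (4,1) count=3: revealed 1 new [(4,1)] -> total=1
Click 2 (2,4) count=2: revealed 1 new [(2,4)] -> total=2
Click 3 (1,0) count=0: revealed 6 new [(0,0) (0,1) (1,0) (1,1) (2,0) (2,1)] -> total=8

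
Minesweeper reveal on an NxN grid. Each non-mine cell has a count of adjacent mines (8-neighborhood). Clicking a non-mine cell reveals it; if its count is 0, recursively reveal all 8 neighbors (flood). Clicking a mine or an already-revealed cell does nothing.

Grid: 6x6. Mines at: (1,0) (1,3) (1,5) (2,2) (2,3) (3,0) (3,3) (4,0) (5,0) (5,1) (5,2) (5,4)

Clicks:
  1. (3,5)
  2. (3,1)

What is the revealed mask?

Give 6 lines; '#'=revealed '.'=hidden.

Click 1 (3,5) count=0: revealed 6 new [(2,4) (2,5) (3,4) (3,5) (4,4) (4,5)] -> total=6
Click 2 (3,1) count=3: revealed 1 new [(3,1)] -> total=7

Answer: ......
......
....##
.#..##
....##
......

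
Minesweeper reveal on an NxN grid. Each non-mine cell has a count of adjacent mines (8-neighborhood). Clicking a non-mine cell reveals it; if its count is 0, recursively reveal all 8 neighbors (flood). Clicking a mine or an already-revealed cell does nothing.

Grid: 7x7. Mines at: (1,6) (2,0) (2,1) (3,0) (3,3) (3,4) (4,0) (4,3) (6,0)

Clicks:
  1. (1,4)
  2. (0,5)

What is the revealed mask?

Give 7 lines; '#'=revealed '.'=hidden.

Click 1 (1,4) count=0: revealed 16 new [(0,0) (0,1) (0,2) (0,3) (0,4) (0,5) (1,0) (1,1) (1,2) (1,3) (1,4) (1,5) (2,2) (2,3) (2,4) (2,5)] -> total=16
Click 2 (0,5) count=1: revealed 0 new [(none)] -> total=16

Answer: ######.
######.
..####.
.......
.......
.......
.......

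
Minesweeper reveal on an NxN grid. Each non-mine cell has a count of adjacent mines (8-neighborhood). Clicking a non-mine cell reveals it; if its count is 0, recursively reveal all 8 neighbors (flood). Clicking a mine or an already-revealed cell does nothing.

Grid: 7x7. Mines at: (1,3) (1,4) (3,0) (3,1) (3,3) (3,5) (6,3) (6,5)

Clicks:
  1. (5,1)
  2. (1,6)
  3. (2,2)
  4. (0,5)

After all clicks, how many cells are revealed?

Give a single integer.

Answer: 16

Derivation:
Click 1 (5,1) count=0: revealed 9 new [(4,0) (4,1) (4,2) (5,0) (5,1) (5,2) (6,0) (6,1) (6,2)] -> total=9
Click 2 (1,6) count=0: revealed 6 new [(0,5) (0,6) (1,5) (1,6) (2,5) (2,6)] -> total=15
Click 3 (2,2) count=3: revealed 1 new [(2,2)] -> total=16
Click 4 (0,5) count=1: revealed 0 new [(none)] -> total=16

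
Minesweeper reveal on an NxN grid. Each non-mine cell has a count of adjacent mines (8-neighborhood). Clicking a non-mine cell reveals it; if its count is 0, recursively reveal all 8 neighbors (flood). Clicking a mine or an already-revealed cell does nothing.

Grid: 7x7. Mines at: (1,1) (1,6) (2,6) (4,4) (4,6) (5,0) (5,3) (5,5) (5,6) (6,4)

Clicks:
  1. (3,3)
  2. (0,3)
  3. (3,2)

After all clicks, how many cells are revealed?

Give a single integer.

Answer: 24

Derivation:
Click 1 (3,3) count=1: revealed 1 new [(3,3)] -> total=1
Click 2 (0,3) count=0: revealed 23 new [(0,2) (0,3) (0,4) (0,5) (1,2) (1,3) (1,4) (1,5) (2,0) (2,1) (2,2) (2,3) (2,4) (2,5) (3,0) (3,1) (3,2) (3,4) (3,5) (4,0) (4,1) (4,2) (4,3)] -> total=24
Click 3 (3,2) count=0: revealed 0 new [(none)] -> total=24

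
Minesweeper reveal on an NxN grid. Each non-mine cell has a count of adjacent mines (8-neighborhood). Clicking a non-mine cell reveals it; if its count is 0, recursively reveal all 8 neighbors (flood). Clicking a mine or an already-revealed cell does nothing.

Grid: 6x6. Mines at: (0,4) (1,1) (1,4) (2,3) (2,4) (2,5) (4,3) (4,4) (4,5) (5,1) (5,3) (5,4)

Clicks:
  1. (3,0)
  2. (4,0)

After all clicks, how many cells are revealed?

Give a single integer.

Answer: 9

Derivation:
Click 1 (3,0) count=0: revealed 9 new [(2,0) (2,1) (2,2) (3,0) (3,1) (3,2) (4,0) (4,1) (4,2)] -> total=9
Click 2 (4,0) count=1: revealed 0 new [(none)] -> total=9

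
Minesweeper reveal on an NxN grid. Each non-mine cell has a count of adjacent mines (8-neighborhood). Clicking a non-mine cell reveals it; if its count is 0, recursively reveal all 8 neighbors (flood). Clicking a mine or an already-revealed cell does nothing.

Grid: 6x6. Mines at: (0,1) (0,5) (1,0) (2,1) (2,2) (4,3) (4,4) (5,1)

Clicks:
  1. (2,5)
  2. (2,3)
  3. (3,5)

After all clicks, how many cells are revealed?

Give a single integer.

Click 1 (2,5) count=0: revealed 9 new [(1,3) (1,4) (1,5) (2,3) (2,4) (2,5) (3,3) (3,4) (3,5)] -> total=9
Click 2 (2,3) count=1: revealed 0 new [(none)] -> total=9
Click 3 (3,5) count=1: revealed 0 new [(none)] -> total=9

Answer: 9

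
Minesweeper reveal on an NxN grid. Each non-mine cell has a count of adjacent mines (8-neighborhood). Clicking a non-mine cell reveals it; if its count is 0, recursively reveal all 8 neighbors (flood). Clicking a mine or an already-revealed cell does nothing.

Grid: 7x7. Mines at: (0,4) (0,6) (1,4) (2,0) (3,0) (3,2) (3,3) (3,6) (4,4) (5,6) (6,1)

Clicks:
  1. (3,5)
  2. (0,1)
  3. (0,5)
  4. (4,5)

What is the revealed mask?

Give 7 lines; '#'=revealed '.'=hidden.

Click 1 (3,5) count=2: revealed 1 new [(3,5)] -> total=1
Click 2 (0,1) count=0: revealed 11 new [(0,0) (0,1) (0,2) (0,3) (1,0) (1,1) (1,2) (1,3) (2,1) (2,2) (2,3)] -> total=12
Click 3 (0,5) count=3: revealed 1 new [(0,5)] -> total=13
Click 4 (4,5) count=3: revealed 1 new [(4,5)] -> total=14

Answer: ####.#.
####...
.###...
.....#.
.....#.
.......
.......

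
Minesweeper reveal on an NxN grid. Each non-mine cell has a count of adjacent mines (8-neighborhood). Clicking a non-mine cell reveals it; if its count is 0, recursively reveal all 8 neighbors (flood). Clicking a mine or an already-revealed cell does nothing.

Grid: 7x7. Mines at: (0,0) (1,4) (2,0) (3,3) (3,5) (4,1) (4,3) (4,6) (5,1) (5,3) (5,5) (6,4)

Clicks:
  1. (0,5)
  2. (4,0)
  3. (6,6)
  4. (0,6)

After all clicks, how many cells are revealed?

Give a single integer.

Answer: 8

Derivation:
Click 1 (0,5) count=1: revealed 1 new [(0,5)] -> total=1
Click 2 (4,0) count=2: revealed 1 new [(4,0)] -> total=2
Click 3 (6,6) count=1: revealed 1 new [(6,6)] -> total=3
Click 4 (0,6) count=0: revealed 5 new [(0,6) (1,5) (1,6) (2,5) (2,6)] -> total=8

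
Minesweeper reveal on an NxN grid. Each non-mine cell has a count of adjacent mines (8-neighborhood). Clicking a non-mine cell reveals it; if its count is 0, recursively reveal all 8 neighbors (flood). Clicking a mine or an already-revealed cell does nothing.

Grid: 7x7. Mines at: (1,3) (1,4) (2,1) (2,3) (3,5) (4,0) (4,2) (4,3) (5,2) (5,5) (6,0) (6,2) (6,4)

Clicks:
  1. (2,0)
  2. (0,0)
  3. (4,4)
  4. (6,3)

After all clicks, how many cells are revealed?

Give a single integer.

Answer: 9

Derivation:
Click 1 (2,0) count=1: revealed 1 new [(2,0)] -> total=1
Click 2 (0,0) count=0: revealed 6 new [(0,0) (0,1) (0,2) (1,0) (1,1) (1,2)] -> total=7
Click 3 (4,4) count=3: revealed 1 new [(4,4)] -> total=8
Click 4 (6,3) count=3: revealed 1 new [(6,3)] -> total=9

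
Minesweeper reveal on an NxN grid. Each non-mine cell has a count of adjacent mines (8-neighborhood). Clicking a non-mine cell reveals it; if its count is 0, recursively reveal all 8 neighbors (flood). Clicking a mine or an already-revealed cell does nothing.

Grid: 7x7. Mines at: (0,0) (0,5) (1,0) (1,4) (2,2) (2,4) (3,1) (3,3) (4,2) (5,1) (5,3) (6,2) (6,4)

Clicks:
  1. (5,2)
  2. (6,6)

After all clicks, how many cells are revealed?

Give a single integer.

Click 1 (5,2) count=4: revealed 1 new [(5,2)] -> total=1
Click 2 (6,6) count=0: revealed 15 new [(1,5) (1,6) (2,5) (2,6) (3,4) (3,5) (3,6) (4,4) (4,5) (4,6) (5,4) (5,5) (5,6) (6,5) (6,6)] -> total=16

Answer: 16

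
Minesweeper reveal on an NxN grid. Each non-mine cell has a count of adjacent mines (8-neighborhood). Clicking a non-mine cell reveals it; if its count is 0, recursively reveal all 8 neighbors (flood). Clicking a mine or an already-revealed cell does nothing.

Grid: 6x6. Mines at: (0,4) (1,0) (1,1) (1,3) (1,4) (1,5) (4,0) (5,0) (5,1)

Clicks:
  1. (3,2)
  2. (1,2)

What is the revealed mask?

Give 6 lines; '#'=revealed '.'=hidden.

Answer: ......
..#...
.#####
.#####
.#####
..####

Derivation:
Click 1 (3,2) count=0: revealed 19 new [(2,1) (2,2) (2,3) (2,4) (2,5) (3,1) (3,2) (3,3) (3,4) (3,5) (4,1) (4,2) (4,3) (4,4) (4,5) (5,2) (5,3) (5,4) (5,5)] -> total=19
Click 2 (1,2) count=2: revealed 1 new [(1,2)] -> total=20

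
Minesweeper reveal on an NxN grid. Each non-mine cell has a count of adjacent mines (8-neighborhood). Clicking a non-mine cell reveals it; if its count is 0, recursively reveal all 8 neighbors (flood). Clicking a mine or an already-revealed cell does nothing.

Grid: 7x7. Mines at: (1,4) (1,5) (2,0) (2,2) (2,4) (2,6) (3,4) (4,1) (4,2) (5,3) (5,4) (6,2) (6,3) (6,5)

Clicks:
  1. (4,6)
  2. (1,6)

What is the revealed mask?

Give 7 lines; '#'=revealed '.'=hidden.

Click 1 (4,6) count=0: revealed 6 new [(3,5) (3,6) (4,5) (4,6) (5,5) (5,6)] -> total=6
Click 2 (1,6) count=2: revealed 1 new [(1,6)] -> total=7

Answer: .......
......#
.......
.....##
.....##
.....##
.......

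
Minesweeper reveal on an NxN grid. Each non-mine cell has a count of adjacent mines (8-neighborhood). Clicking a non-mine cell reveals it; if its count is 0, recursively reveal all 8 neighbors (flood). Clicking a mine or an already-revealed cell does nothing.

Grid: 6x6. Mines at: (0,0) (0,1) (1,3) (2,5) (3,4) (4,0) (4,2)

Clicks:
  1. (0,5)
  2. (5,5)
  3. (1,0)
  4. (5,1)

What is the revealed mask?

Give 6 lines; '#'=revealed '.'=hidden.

Click 1 (0,5) count=0: revealed 4 new [(0,4) (0,5) (1,4) (1,5)] -> total=4
Click 2 (5,5) count=0: revealed 6 new [(4,3) (4,4) (4,5) (5,3) (5,4) (5,5)] -> total=10
Click 3 (1,0) count=2: revealed 1 new [(1,0)] -> total=11
Click 4 (5,1) count=2: revealed 1 new [(5,1)] -> total=12

Answer: ....##
#...##
......
......
...###
.#.###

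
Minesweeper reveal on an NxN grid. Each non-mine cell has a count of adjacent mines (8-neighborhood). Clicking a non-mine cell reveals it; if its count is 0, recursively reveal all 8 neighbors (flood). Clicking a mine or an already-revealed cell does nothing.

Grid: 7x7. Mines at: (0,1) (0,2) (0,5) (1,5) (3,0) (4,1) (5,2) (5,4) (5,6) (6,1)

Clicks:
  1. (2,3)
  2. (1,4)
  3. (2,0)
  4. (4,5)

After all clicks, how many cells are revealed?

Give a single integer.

Click 1 (2,3) count=0: revealed 21 new [(1,1) (1,2) (1,3) (1,4) (2,1) (2,2) (2,3) (2,4) (2,5) (2,6) (3,1) (3,2) (3,3) (3,4) (3,5) (3,6) (4,2) (4,3) (4,4) (4,5) (4,6)] -> total=21
Click 2 (1,4) count=2: revealed 0 new [(none)] -> total=21
Click 3 (2,0) count=1: revealed 1 new [(2,0)] -> total=22
Click 4 (4,5) count=2: revealed 0 new [(none)] -> total=22

Answer: 22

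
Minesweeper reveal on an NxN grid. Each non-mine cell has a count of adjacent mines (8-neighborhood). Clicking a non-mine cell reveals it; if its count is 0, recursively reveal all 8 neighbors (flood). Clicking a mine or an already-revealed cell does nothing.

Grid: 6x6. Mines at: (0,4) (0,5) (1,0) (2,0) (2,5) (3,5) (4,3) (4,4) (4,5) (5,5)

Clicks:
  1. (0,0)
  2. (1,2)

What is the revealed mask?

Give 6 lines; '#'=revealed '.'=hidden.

Answer: ####..
.####.
.####.
.####.
......
......

Derivation:
Click 1 (0,0) count=1: revealed 1 new [(0,0)] -> total=1
Click 2 (1,2) count=0: revealed 15 new [(0,1) (0,2) (0,3) (1,1) (1,2) (1,3) (1,4) (2,1) (2,2) (2,3) (2,4) (3,1) (3,2) (3,3) (3,4)] -> total=16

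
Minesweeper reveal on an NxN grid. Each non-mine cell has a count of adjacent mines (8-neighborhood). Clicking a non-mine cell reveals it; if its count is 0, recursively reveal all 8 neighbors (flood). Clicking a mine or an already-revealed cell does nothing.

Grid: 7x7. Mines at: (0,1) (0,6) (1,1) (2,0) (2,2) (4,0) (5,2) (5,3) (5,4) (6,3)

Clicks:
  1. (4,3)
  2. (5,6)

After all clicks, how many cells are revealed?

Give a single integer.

Answer: 25

Derivation:
Click 1 (4,3) count=3: revealed 1 new [(4,3)] -> total=1
Click 2 (5,6) count=0: revealed 24 new [(0,2) (0,3) (0,4) (0,5) (1,2) (1,3) (1,4) (1,5) (1,6) (2,3) (2,4) (2,5) (2,6) (3,3) (3,4) (3,5) (3,6) (4,4) (4,5) (4,6) (5,5) (5,6) (6,5) (6,6)] -> total=25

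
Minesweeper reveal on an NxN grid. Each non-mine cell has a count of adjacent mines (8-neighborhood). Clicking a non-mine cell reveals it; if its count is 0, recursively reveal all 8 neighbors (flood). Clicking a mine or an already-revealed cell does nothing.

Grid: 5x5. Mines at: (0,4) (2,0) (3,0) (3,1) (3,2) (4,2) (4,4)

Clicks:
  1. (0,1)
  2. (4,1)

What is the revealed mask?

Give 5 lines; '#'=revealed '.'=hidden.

Answer: ####.
####.
.###.
.....
.#...

Derivation:
Click 1 (0,1) count=0: revealed 11 new [(0,0) (0,1) (0,2) (0,3) (1,0) (1,1) (1,2) (1,3) (2,1) (2,2) (2,3)] -> total=11
Click 2 (4,1) count=4: revealed 1 new [(4,1)] -> total=12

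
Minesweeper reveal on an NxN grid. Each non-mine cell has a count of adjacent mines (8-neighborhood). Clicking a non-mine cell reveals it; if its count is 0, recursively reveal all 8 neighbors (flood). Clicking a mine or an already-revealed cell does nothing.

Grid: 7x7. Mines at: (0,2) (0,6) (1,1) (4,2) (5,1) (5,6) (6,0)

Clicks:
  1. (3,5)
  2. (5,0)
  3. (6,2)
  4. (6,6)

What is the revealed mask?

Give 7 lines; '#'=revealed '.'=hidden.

Answer: ...###.
..#####
..#####
..#####
...####
#.####.
..#####

Derivation:
Click 1 (3,5) count=0: revealed 30 new [(0,3) (0,4) (0,5) (1,2) (1,3) (1,4) (1,5) (1,6) (2,2) (2,3) (2,4) (2,5) (2,6) (3,2) (3,3) (3,4) (3,5) (3,6) (4,3) (4,4) (4,5) (4,6) (5,2) (5,3) (5,4) (5,5) (6,2) (6,3) (6,4) (6,5)] -> total=30
Click 2 (5,0) count=2: revealed 1 new [(5,0)] -> total=31
Click 3 (6,2) count=1: revealed 0 new [(none)] -> total=31
Click 4 (6,6) count=1: revealed 1 new [(6,6)] -> total=32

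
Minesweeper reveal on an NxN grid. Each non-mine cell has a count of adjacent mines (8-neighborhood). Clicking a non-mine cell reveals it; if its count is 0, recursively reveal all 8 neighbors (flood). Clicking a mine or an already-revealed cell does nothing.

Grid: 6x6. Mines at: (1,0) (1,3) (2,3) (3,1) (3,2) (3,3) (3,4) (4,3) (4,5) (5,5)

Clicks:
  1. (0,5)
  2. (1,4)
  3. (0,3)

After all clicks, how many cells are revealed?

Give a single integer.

Click 1 (0,5) count=0: revealed 6 new [(0,4) (0,5) (1,4) (1,5) (2,4) (2,5)] -> total=6
Click 2 (1,4) count=2: revealed 0 new [(none)] -> total=6
Click 3 (0,3) count=1: revealed 1 new [(0,3)] -> total=7

Answer: 7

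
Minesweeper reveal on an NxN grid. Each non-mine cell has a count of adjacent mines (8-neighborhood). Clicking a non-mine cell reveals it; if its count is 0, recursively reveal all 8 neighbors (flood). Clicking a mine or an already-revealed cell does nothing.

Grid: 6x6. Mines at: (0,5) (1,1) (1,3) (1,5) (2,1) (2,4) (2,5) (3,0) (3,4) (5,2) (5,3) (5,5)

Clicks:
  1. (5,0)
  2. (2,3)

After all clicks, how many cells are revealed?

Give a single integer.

Click 1 (5,0) count=0: revealed 4 new [(4,0) (4,1) (5,0) (5,1)] -> total=4
Click 2 (2,3) count=3: revealed 1 new [(2,3)] -> total=5

Answer: 5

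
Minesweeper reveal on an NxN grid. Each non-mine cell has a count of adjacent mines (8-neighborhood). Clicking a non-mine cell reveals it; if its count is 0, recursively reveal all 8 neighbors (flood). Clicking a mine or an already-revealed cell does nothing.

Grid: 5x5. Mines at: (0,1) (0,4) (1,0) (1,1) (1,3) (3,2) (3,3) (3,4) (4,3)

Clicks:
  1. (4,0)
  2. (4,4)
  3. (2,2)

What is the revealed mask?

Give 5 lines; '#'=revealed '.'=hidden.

Answer: .....
.....
###..
##...
##..#

Derivation:
Click 1 (4,0) count=0: revealed 6 new [(2,0) (2,1) (3,0) (3,1) (4,0) (4,1)] -> total=6
Click 2 (4,4) count=3: revealed 1 new [(4,4)] -> total=7
Click 3 (2,2) count=4: revealed 1 new [(2,2)] -> total=8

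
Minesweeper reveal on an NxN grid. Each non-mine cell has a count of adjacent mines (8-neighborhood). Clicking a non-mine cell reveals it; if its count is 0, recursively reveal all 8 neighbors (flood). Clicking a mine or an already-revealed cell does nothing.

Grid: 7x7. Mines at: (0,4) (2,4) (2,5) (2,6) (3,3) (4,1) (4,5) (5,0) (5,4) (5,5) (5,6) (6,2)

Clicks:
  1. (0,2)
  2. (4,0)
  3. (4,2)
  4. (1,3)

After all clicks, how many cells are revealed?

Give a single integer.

Answer: 17

Derivation:
Click 1 (0,2) count=0: revealed 15 new [(0,0) (0,1) (0,2) (0,3) (1,0) (1,1) (1,2) (1,3) (2,0) (2,1) (2,2) (2,3) (3,0) (3,1) (3,2)] -> total=15
Click 2 (4,0) count=2: revealed 1 new [(4,0)] -> total=16
Click 3 (4,2) count=2: revealed 1 new [(4,2)] -> total=17
Click 4 (1,3) count=2: revealed 0 new [(none)] -> total=17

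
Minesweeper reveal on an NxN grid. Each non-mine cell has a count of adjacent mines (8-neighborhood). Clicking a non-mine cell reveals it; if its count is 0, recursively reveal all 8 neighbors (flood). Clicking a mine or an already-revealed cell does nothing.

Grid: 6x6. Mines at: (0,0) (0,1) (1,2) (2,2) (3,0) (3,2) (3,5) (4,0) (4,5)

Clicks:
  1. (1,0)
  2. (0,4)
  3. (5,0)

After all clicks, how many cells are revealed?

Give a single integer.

Click 1 (1,0) count=2: revealed 1 new [(1,0)] -> total=1
Click 2 (0,4) count=0: revealed 9 new [(0,3) (0,4) (0,5) (1,3) (1,4) (1,5) (2,3) (2,4) (2,5)] -> total=10
Click 3 (5,0) count=1: revealed 1 new [(5,0)] -> total=11

Answer: 11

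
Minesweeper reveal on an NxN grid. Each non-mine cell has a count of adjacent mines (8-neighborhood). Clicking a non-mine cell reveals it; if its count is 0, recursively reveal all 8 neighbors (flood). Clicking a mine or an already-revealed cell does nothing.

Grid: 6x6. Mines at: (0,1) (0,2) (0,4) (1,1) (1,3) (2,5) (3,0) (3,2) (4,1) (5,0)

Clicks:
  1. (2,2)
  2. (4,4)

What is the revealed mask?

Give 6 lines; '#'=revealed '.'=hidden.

Click 1 (2,2) count=3: revealed 1 new [(2,2)] -> total=1
Click 2 (4,4) count=0: revealed 11 new [(3,3) (3,4) (3,5) (4,2) (4,3) (4,4) (4,5) (5,2) (5,3) (5,4) (5,5)] -> total=12

Answer: ......
......
..#...
...###
..####
..####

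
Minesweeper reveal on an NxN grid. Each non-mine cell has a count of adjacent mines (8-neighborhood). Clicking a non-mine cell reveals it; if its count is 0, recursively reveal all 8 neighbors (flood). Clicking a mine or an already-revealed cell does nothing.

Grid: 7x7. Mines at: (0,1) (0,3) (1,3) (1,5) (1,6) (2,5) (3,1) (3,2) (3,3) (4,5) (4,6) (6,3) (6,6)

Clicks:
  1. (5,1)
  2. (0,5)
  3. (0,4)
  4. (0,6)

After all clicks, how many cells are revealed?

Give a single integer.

Click 1 (5,1) count=0: revealed 9 new [(4,0) (4,1) (4,2) (5,0) (5,1) (5,2) (6,0) (6,1) (6,2)] -> total=9
Click 2 (0,5) count=2: revealed 1 new [(0,5)] -> total=10
Click 3 (0,4) count=3: revealed 1 new [(0,4)] -> total=11
Click 4 (0,6) count=2: revealed 1 new [(0,6)] -> total=12

Answer: 12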